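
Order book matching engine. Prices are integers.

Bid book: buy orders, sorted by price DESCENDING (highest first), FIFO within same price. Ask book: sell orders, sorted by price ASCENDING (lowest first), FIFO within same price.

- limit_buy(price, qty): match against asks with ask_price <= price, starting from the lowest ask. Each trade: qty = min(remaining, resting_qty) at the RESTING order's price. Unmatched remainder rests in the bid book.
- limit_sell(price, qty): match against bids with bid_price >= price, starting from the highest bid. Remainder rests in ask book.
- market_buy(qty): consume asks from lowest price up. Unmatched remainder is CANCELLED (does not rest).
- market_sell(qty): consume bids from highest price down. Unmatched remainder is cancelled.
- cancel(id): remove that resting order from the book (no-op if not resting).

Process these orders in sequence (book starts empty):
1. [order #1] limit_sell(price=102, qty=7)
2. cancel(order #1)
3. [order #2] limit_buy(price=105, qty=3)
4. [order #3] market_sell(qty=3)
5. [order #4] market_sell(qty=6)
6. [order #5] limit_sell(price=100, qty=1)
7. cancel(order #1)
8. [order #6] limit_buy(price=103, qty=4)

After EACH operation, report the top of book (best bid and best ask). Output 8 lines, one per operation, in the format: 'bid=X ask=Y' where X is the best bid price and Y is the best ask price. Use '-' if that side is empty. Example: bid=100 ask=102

After op 1 [order #1] limit_sell(price=102, qty=7): fills=none; bids=[-] asks=[#1:7@102]
After op 2 cancel(order #1): fills=none; bids=[-] asks=[-]
After op 3 [order #2] limit_buy(price=105, qty=3): fills=none; bids=[#2:3@105] asks=[-]
After op 4 [order #3] market_sell(qty=3): fills=#2x#3:3@105; bids=[-] asks=[-]
After op 5 [order #4] market_sell(qty=6): fills=none; bids=[-] asks=[-]
After op 6 [order #5] limit_sell(price=100, qty=1): fills=none; bids=[-] asks=[#5:1@100]
After op 7 cancel(order #1): fills=none; bids=[-] asks=[#5:1@100]
After op 8 [order #6] limit_buy(price=103, qty=4): fills=#6x#5:1@100; bids=[#6:3@103] asks=[-]

Answer: bid=- ask=102
bid=- ask=-
bid=105 ask=-
bid=- ask=-
bid=- ask=-
bid=- ask=100
bid=- ask=100
bid=103 ask=-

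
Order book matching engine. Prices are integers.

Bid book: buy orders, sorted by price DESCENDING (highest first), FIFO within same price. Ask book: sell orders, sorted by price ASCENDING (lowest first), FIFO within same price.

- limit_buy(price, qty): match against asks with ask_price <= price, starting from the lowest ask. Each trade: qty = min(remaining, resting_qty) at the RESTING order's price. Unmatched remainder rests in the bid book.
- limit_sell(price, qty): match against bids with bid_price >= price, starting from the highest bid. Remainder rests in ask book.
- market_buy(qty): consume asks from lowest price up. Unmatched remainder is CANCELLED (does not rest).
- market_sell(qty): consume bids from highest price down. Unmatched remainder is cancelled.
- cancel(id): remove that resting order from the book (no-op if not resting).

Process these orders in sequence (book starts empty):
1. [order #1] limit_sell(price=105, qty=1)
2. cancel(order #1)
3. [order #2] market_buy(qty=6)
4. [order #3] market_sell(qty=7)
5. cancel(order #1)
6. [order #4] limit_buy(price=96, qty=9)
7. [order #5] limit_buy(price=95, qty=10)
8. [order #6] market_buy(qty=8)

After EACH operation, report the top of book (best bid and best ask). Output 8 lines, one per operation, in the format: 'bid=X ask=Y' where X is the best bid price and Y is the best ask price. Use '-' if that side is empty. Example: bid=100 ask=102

Answer: bid=- ask=105
bid=- ask=-
bid=- ask=-
bid=- ask=-
bid=- ask=-
bid=96 ask=-
bid=96 ask=-
bid=96 ask=-

Derivation:
After op 1 [order #1] limit_sell(price=105, qty=1): fills=none; bids=[-] asks=[#1:1@105]
After op 2 cancel(order #1): fills=none; bids=[-] asks=[-]
After op 3 [order #2] market_buy(qty=6): fills=none; bids=[-] asks=[-]
After op 4 [order #3] market_sell(qty=7): fills=none; bids=[-] asks=[-]
After op 5 cancel(order #1): fills=none; bids=[-] asks=[-]
After op 6 [order #4] limit_buy(price=96, qty=9): fills=none; bids=[#4:9@96] asks=[-]
After op 7 [order #5] limit_buy(price=95, qty=10): fills=none; bids=[#4:9@96 #5:10@95] asks=[-]
After op 8 [order #6] market_buy(qty=8): fills=none; bids=[#4:9@96 #5:10@95] asks=[-]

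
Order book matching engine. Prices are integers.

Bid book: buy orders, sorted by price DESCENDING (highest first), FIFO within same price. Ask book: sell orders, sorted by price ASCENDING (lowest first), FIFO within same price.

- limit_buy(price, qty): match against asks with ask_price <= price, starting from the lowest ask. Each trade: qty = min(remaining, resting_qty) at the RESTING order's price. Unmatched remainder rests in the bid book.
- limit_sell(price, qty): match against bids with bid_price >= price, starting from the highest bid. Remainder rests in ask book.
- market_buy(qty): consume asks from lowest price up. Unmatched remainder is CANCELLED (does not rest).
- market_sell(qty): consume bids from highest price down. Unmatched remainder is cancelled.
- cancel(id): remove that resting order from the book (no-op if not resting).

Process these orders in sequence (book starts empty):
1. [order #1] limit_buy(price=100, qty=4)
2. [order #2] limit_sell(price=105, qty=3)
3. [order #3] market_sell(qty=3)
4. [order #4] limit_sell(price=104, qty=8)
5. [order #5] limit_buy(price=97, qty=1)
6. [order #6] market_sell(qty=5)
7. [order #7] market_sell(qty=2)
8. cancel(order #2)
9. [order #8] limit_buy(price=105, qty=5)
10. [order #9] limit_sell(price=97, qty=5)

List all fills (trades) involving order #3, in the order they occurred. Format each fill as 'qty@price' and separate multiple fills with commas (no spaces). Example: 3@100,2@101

Answer: 3@100

Derivation:
After op 1 [order #1] limit_buy(price=100, qty=4): fills=none; bids=[#1:4@100] asks=[-]
After op 2 [order #2] limit_sell(price=105, qty=3): fills=none; bids=[#1:4@100] asks=[#2:3@105]
After op 3 [order #3] market_sell(qty=3): fills=#1x#3:3@100; bids=[#1:1@100] asks=[#2:3@105]
After op 4 [order #4] limit_sell(price=104, qty=8): fills=none; bids=[#1:1@100] asks=[#4:8@104 #2:3@105]
After op 5 [order #5] limit_buy(price=97, qty=1): fills=none; bids=[#1:1@100 #5:1@97] asks=[#4:8@104 #2:3@105]
After op 6 [order #6] market_sell(qty=5): fills=#1x#6:1@100 #5x#6:1@97; bids=[-] asks=[#4:8@104 #2:3@105]
After op 7 [order #7] market_sell(qty=2): fills=none; bids=[-] asks=[#4:8@104 #2:3@105]
After op 8 cancel(order #2): fills=none; bids=[-] asks=[#4:8@104]
After op 9 [order #8] limit_buy(price=105, qty=5): fills=#8x#4:5@104; bids=[-] asks=[#4:3@104]
After op 10 [order #9] limit_sell(price=97, qty=5): fills=none; bids=[-] asks=[#9:5@97 #4:3@104]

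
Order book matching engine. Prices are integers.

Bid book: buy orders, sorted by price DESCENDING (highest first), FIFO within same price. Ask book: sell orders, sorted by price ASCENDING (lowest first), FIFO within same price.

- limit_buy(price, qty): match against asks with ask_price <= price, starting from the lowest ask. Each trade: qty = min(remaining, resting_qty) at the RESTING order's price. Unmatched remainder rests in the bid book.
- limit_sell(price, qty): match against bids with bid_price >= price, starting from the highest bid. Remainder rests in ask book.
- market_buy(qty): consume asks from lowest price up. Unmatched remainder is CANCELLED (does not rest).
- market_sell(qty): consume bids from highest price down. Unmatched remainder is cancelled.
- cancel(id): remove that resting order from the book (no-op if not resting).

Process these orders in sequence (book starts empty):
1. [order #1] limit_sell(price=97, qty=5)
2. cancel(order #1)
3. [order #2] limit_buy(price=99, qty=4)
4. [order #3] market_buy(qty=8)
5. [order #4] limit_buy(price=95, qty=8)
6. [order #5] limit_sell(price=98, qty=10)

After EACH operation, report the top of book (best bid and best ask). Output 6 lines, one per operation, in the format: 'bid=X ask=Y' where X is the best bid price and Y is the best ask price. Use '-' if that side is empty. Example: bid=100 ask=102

Answer: bid=- ask=97
bid=- ask=-
bid=99 ask=-
bid=99 ask=-
bid=99 ask=-
bid=95 ask=98

Derivation:
After op 1 [order #1] limit_sell(price=97, qty=5): fills=none; bids=[-] asks=[#1:5@97]
After op 2 cancel(order #1): fills=none; bids=[-] asks=[-]
After op 3 [order #2] limit_buy(price=99, qty=4): fills=none; bids=[#2:4@99] asks=[-]
After op 4 [order #3] market_buy(qty=8): fills=none; bids=[#2:4@99] asks=[-]
After op 5 [order #4] limit_buy(price=95, qty=8): fills=none; bids=[#2:4@99 #4:8@95] asks=[-]
After op 6 [order #5] limit_sell(price=98, qty=10): fills=#2x#5:4@99; bids=[#4:8@95] asks=[#5:6@98]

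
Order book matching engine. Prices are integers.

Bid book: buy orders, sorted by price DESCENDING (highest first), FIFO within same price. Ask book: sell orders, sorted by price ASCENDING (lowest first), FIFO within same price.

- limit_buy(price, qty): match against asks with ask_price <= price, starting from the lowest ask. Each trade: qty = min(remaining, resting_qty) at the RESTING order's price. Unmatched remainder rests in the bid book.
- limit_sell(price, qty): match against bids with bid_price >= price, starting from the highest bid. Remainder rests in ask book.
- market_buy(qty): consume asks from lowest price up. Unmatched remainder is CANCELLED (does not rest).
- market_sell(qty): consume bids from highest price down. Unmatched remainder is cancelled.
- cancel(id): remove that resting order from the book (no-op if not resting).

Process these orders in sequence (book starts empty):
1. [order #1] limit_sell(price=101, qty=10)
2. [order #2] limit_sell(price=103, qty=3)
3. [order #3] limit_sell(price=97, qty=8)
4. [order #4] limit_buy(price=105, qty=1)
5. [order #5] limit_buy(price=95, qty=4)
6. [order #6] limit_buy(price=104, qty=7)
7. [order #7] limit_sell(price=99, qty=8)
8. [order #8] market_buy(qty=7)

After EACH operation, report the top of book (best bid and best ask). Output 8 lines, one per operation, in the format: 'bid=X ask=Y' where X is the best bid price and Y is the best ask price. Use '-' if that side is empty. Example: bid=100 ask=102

After op 1 [order #1] limit_sell(price=101, qty=10): fills=none; bids=[-] asks=[#1:10@101]
After op 2 [order #2] limit_sell(price=103, qty=3): fills=none; bids=[-] asks=[#1:10@101 #2:3@103]
After op 3 [order #3] limit_sell(price=97, qty=8): fills=none; bids=[-] asks=[#3:8@97 #1:10@101 #2:3@103]
After op 4 [order #4] limit_buy(price=105, qty=1): fills=#4x#3:1@97; bids=[-] asks=[#3:7@97 #1:10@101 #2:3@103]
After op 5 [order #5] limit_buy(price=95, qty=4): fills=none; bids=[#5:4@95] asks=[#3:7@97 #1:10@101 #2:3@103]
After op 6 [order #6] limit_buy(price=104, qty=7): fills=#6x#3:7@97; bids=[#5:4@95] asks=[#1:10@101 #2:3@103]
After op 7 [order #7] limit_sell(price=99, qty=8): fills=none; bids=[#5:4@95] asks=[#7:8@99 #1:10@101 #2:3@103]
After op 8 [order #8] market_buy(qty=7): fills=#8x#7:7@99; bids=[#5:4@95] asks=[#7:1@99 #1:10@101 #2:3@103]

Answer: bid=- ask=101
bid=- ask=101
bid=- ask=97
bid=- ask=97
bid=95 ask=97
bid=95 ask=101
bid=95 ask=99
bid=95 ask=99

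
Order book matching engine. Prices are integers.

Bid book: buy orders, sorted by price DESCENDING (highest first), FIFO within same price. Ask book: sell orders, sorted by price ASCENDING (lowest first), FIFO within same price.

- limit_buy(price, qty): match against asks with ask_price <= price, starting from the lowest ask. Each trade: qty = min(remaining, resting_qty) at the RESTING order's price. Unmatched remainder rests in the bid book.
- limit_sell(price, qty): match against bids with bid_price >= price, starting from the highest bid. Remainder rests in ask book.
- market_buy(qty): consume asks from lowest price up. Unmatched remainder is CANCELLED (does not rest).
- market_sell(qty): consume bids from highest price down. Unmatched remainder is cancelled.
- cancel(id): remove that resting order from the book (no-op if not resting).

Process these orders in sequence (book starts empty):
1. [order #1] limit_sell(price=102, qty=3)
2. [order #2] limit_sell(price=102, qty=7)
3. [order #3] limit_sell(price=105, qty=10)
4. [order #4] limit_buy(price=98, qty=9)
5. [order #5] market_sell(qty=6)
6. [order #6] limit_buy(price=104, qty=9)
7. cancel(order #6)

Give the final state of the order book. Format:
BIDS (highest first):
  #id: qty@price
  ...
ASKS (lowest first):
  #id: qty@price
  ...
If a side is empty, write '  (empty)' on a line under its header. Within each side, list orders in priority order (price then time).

After op 1 [order #1] limit_sell(price=102, qty=3): fills=none; bids=[-] asks=[#1:3@102]
After op 2 [order #2] limit_sell(price=102, qty=7): fills=none; bids=[-] asks=[#1:3@102 #2:7@102]
After op 3 [order #3] limit_sell(price=105, qty=10): fills=none; bids=[-] asks=[#1:3@102 #2:7@102 #3:10@105]
After op 4 [order #4] limit_buy(price=98, qty=9): fills=none; bids=[#4:9@98] asks=[#1:3@102 #2:7@102 #3:10@105]
After op 5 [order #5] market_sell(qty=6): fills=#4x#5:6@98; bids=[#4:3@98] asks=[#1:3@102 #2:7@102 #3:10@105]
After op 6 [order #6] limit_buy(price=104, qty=9): fills=#6x#1:3@102 #6x#2:6@102; bids=[#4:3@98] asks=[#2:1@102 #3:10@105]
After op 7 cancel(order #6): fills=none; bids=[#4:3@98] asks=[#2:1@102 #3:10@105]

Answer: BIDS (highest first):
  #4: 3@98
ASKS (lowest first):
  #2: 1@102
  #3: 10@105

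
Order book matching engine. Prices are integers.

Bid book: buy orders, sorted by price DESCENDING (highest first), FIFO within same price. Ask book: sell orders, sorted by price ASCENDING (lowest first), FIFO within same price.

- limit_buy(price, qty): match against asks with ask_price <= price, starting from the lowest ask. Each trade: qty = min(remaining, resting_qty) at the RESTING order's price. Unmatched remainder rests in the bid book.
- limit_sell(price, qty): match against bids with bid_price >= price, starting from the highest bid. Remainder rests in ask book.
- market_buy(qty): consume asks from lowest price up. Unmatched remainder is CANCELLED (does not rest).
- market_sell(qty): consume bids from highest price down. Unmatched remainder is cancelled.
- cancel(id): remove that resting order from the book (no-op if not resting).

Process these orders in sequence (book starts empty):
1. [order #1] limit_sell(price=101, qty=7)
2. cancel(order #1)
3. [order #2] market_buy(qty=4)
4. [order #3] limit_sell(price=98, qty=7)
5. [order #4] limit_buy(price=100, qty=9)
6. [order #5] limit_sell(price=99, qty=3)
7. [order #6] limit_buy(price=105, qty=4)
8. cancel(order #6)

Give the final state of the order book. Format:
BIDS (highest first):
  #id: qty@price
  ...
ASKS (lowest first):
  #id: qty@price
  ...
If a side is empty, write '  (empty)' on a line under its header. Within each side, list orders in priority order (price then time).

After op 1 [order #1] limit_sell(price=101, qty=7): fills=none; bids=[-] asks=[#1:7@101]
After op 2 cancel(order #1): fills=none; bids=[-] asks=[-]
After op 3 [order #2] market_buy(qty=4): fills=none; bids=[-] asks=[-]
After op 4 [order #3] limit_sell(price=98, qty=7): fills=none; bids=[-] asks=[#3:7@98]
After op 5 [order #4] limit_buy(price=100, qty=9): fills=#4x#3:7@98; bids=[#4:2@100] asks=[-]
After op 6 [order #5] limit_sell(price=99, qty=3): fills=#4x#5:2@100; bids=[-] asks=[#5:1@99]
After op 7 [order #6] limit_buy(price=105, qty=4): fills=#6x#5:1@99; bids=[#6:3@105] asks=[-]
After op 8 cancel(order #6): fills=none; bids=[-] asks=[-]

Answer: BIDS (highest first):
  (empty)
ASKS (lowest first):
  (empty)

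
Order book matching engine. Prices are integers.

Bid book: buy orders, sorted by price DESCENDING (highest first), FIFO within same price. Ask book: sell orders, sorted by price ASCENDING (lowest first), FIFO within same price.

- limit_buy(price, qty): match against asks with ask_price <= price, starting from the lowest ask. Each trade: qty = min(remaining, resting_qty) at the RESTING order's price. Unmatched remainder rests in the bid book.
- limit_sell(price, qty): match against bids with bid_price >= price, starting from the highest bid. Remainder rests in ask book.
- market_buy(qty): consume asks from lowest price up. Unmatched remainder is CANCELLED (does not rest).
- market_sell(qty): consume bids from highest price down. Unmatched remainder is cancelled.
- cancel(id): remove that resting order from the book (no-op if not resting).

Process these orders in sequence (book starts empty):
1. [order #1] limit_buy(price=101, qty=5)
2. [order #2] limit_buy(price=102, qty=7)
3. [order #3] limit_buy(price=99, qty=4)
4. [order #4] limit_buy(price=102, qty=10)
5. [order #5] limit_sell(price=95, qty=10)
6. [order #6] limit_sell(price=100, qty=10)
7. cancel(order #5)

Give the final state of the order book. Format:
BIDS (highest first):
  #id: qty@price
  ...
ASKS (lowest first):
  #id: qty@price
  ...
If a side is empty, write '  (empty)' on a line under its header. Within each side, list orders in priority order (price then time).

Answer: BIDS (highest first):
  #1: 2@101
  #3: 4@99
ASKS (lowest first):
  (empty)

Derivation:
After op 1 [order #1] limit_buy(price=101, qty=5): fills=none; bids=[#1:5@101] asks=[-]
After op 2 [order #2] limit_buy(price=102, qty=7): fills=none; bids=[#2:7@102 #1:5@101] asks=[-]
After op 3 [order #3] limit_buy(price=99, qty=4): fills=none; bids=[#2:7@102 #1:5@101 #3:4@99] asks=[-]
After op 4 [order #4] limit_buy(price=102, qty=10): fills=none; bids=[#2:7@102 #4:10@102 #1:5@101 #3:4@99] asks=[-]
After op 5 [order #5] limit_sell(price=95, qty=10): fills=#2x#5:7@102 #4x#5:3@102; bids=[#4:7@102 #1:5@101 #3:4@99] asks=[-]
After op 6 [order #6] limit_sell(price=100, qty=10): fills=#4x#6:7@102 #1x#6:3@101; bids=[#1:2@101 #3:4@99] asks=[-]
After op 7 cancel(order #5): fills=none; bids=[#1:2@101 #3:4@99] asks=[-]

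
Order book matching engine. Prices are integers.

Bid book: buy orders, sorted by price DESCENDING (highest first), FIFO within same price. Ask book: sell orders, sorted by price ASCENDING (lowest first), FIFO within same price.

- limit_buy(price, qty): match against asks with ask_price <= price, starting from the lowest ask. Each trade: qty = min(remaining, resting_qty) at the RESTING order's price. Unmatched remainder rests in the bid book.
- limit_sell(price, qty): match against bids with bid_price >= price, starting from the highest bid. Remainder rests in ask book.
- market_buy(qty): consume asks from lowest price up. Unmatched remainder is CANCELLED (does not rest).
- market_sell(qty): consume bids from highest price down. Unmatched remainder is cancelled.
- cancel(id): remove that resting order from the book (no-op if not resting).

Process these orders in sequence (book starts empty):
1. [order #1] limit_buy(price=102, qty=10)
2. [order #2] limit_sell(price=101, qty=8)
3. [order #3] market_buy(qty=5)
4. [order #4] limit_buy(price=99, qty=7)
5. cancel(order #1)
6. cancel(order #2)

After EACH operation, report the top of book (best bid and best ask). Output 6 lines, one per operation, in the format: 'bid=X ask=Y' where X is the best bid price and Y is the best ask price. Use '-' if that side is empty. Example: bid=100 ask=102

After op 1 [order #1] limit_buy(price=102, qty=10): fills=none; bids=[#1:10@102] asks=[-]
After op 2 [order #2] limit_sell(price=101, qty=8): fills=#1x#2:8@102; bids=[#1:2@102] asks=[-]
After op 3 [order #3] market_buy(qty=5): fills=none; bids=[#1:2@102] asks=[-]
After op 4 [order #4] limit_buy(price=99, qty=7): fills=none; bids=[#1:2@102 #4:7@99] asks=[-]
After op 5 cancel(order #1): fills=none; bids=[#4:7@99] asks=[-]
After op 6 cancel(order #2): fills=none; bids=[#4:7@99] asks=[-]

Answer: bid=102 ask=-
bid=102 ask=-
bid=102 ask=-
bid=102 ask=-
bid=99 ask=-
bid=99 ask=-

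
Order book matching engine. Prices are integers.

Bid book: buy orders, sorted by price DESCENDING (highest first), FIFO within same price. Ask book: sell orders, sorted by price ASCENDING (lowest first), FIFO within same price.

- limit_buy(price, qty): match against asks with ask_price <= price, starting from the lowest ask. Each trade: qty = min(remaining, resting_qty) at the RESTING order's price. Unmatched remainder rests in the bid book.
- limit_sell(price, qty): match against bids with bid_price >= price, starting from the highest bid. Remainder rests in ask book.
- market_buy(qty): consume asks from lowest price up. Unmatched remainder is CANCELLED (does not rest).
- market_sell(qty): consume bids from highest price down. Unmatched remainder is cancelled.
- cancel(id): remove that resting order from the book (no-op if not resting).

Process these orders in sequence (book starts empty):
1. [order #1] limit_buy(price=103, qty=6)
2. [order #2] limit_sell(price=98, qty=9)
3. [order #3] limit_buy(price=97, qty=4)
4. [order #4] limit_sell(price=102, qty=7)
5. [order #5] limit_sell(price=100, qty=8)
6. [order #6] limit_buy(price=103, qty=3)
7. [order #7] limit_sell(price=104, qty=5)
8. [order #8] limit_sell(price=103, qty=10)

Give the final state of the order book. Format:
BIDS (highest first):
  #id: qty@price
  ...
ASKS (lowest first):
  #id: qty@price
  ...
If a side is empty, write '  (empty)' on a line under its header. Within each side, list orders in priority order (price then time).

Answer: BIDS (highest first):
  #3: 4@97
ASKS (lowest first):
  #5: 8@100
  #4: 7@102
  #8: 10@103
  #7: 5@104

Derivation:
After op 1 [order #1] limit_buy(price=103, qty=6): fills=none; bids=[#1:6@103] asks=[-]
After op 2 [order #2] limit_sell(price=98, qty=9): fills=#1x#2:6@103; bids=[-] asks=[#2:3@98]
After op 3 [order #3] limit_buy(price=97, qty=4): fills=none; bids=[#3:4@97] asks=[#2:3@98]
After op 4 [order #4] limit_sell(price=102, qty=7): fills=none; bids=[#3:4@97] asks=[#2:3@98 #4:7@102]
After op 5 [order #5] limit_sell(price=100, qty=8): fills=none; bids=[#3:4@97] asks=[#2:3@98 #5:8@100 #4:7@102]
After op 6 [order #6] limit_buy(price=103, qty=3): fills=#6x#2:3@98; bids=[#3:4@97] asks=[#5:8@100 #4:7@102]
After op 7 [order #7] limit_sell(price=104, qty=5): fills=none; bids=[#3:4@97] asks=[#5:8@100 #4:7@102 #7:5@104]
After op 8 [order #8] limit_sell(price=103, qty=10): fills=none; bids=[#3:4@97] asks=[#5:8@100 #4:7@102 #8:10@103 #7:5@104]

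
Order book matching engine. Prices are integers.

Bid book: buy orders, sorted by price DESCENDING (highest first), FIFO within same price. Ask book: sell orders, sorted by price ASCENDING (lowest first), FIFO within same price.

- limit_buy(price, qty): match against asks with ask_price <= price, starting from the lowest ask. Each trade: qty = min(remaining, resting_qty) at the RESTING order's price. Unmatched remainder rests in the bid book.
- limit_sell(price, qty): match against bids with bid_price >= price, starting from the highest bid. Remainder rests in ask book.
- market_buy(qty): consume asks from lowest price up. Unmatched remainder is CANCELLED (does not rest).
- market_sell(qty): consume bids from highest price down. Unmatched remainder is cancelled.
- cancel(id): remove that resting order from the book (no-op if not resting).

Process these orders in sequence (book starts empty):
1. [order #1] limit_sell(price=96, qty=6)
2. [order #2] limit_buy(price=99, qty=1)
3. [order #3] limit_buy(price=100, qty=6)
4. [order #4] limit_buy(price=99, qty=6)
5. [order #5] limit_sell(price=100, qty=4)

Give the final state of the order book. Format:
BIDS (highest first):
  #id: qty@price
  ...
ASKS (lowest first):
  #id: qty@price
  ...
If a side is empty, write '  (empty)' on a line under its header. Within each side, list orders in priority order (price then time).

After op 1 [order #1] limit_sell(price=96, qty=6): fills=none; bids=[-] asks=[#1:6@96]
After op 2 [order #2] limit_buy(price=99, qty=1): fills=#2x#1:1@96; bids=[-] asks=[#1:5@96]
After op 3 [order #3] limit_buy(price=100, qty=6): fills=#3x#1:5@96; bids=[#3:1@100] asks=[-]
After op 4 [order #4] limit_buy(price=99, qty=6): fills=none; bids=[#3:1@100 #4:6@99] asks=[-]
After op 5 [order #5] limit_sell(price=100, qty=4): fills=#3x#5:1@100; bids=[#4:6@99] asks=[#5:3@100]

Answer: BIDS (highest first):
  #4: 6@99
ASKS (lowest first):
  #5: 3@100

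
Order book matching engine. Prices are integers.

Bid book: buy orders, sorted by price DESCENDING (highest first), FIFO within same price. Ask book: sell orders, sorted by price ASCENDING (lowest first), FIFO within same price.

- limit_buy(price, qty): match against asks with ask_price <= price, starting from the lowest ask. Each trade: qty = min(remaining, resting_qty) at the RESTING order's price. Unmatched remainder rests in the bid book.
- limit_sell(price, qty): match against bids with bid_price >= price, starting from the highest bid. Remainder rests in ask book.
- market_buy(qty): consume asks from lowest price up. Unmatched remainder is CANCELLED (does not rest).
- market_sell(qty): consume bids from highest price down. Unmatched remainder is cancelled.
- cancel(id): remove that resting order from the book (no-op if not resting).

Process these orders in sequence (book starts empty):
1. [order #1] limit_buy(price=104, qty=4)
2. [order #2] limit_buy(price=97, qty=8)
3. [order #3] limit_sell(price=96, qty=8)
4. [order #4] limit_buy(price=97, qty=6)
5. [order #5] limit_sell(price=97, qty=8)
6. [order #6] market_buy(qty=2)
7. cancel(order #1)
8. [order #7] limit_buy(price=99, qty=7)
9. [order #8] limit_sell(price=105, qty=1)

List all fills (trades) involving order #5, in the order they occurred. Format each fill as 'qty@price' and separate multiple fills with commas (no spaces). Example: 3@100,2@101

Answer: 4@97,4@97

Derivation:
After op 1 [order #1] limit_buy(price=104, qty=4): fills=none; bids=[#1:4@104] asks=[-]
After op 2 [order #2] limit_buy(price=97, qty=8): fills=none; bids=[#1:4@104 #2:8@97] asks=[-]
After op 3 [order #3] limit_sell(price=96, qty=8): fills=#1x#3:4@104 #2x#3:4@97; bids=[#2:4@97] asks=[-]
After op 4 [order #4] limit_buy(price=97, qty=6): fills=none; bids=[#2:4@97 #4:6@97] asks=[-]
After op 5 [order #5] limit_sell(price=97, qty=8): fills=#2x#5:4@97 #4x#5:4@97; bids=[#4:2@97] asks=[-]
After op 6 [order #6] market_buy(qty=2): fills=none; bids=[#4:2@97] asks=[-]
After op 7 cancel(order #1): fills=none; bids=[#4:2@97] asks=[-]
After op 8 [order #7] limit_buy(price=99, qty=7): fills=none; bids=[#7:7@99 #4:2@97] asks=[-]
After op 9 [order #8] limit_sell(price=105, qty=1): fills=none; bids=[#7:7@99 #4:2@97] asks=[#8:1@105]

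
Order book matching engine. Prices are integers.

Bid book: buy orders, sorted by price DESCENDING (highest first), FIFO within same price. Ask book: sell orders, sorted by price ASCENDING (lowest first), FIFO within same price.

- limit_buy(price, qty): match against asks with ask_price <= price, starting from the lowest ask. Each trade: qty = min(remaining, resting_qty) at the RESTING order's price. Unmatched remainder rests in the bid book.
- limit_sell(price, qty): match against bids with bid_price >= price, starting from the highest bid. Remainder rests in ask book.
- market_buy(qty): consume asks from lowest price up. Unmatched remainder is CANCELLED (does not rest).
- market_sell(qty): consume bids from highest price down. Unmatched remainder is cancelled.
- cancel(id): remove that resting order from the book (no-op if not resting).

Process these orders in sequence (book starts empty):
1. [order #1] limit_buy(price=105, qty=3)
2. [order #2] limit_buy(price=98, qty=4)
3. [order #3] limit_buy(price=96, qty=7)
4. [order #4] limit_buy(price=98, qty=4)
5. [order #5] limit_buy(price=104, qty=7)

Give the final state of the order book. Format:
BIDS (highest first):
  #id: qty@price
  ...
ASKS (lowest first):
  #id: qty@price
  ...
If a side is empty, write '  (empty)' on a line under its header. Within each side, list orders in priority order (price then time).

After op 1 [order #1] limit_buy(price=105, qty=3): fills=none; bids=[#1:3@105] asks=[-]
After op 2 [order #2] limit_buy(price=98, qty=4): fills=none; bids=[#1:3@105 #2:4@98] asks=[-]
After op 3 [order #3] limit_buy(price=96, qty=7): fills=none; bids=[#1:3@105 #2:4@98 #3:7@96] asks=[-]
After op 4 [order #4] limit_buy(price=98, qty=4): fills=none; bids=[#1:3@105 #2:4@98 #4:4@98 #3:7@96] asks=[-]
After op 5 [order #5] limit_buy(price=104, qty=7): fills=none; bids=[#1:3@105 #5:7@104 #2:4@98 #4:4@98 #3:7@96] asks=[-]

Answer: BIDS (highest first):
  #1: 3@105
  #5: 7@104
  #2: 4@98
  #4: 4@98
  #3: 7@96
ASKS (lowest first):
  (empty)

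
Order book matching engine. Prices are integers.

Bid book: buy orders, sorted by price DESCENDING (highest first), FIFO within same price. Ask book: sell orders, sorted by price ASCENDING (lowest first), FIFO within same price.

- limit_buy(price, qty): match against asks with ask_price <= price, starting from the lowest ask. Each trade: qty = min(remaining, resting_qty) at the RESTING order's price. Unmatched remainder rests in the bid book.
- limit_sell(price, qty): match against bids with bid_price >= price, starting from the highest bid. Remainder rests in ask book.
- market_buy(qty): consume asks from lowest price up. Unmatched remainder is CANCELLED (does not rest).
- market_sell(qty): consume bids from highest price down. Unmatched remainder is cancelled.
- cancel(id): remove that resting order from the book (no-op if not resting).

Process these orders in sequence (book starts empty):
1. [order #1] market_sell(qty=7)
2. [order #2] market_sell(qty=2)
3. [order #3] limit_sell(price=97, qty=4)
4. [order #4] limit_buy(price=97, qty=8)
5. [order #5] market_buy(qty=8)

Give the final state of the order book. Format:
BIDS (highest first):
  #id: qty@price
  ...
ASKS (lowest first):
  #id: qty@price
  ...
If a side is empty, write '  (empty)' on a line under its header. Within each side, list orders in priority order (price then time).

Answer: BIDS (highest first):
  #4: 4@97
ASKS (lowest first):
  (empty)

Derivation:
After op 1 [order #1] market_sell(qty=7): fills=none; bids=[-] asks=[-]
After op 2 [order #2] market_sell(qty=2): fills=none; bids=[-] asks=[-]
After op 3 [order #3] limit_sell(price=97, qty=4): fills=none; bids=[-] asks=[#3:4@97]
After op 4 [order #4] limit_buy(price=97, qty=8): fills=#4x#3:4@97; bids=[#4:4@97] asks=[-]
After op 5 [order #5] market_buy(qty=8): fills=none; bids=[#4:4@97] asks=[-]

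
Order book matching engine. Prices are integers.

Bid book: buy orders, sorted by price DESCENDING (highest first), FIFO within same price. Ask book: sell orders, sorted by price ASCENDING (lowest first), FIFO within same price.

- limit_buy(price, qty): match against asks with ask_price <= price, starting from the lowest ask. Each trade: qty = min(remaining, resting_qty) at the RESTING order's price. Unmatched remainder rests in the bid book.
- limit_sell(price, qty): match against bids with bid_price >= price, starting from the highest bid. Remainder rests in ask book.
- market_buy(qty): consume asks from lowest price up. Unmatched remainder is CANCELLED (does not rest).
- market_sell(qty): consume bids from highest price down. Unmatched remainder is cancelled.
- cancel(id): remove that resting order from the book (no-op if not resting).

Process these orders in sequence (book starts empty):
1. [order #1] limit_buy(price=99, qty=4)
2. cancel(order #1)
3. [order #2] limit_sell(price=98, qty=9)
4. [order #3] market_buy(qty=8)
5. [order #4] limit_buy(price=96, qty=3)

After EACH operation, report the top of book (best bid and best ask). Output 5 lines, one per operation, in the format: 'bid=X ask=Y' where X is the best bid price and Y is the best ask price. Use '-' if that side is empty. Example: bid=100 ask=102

Answer: bid=99 ask=-
bid=- ask=-
bid=- ask=98
bid=- ask=98
bid=96 ask=98

Derivation:
After op 1 [order #1] limit_buy(price=99, qty=4): fills=none; bids=[#1:4@99] asks=[-]
After op 2 cancel(order #1): fills=none; bids=[-] asks=[-]
After op 3 [order #2] limit_sell(price=98, qty=9): fills=none; bids=[-] asks=[#2:9@98]
After op 4 [order #3] market_buy(qty=8): fills=#3x#2:8@98; bids=[-] asks=[#2:1@98]
After op 5 [order #4] limit_buy(price=96, qty=3): fills=none; bids=[#4:3@96] asks=[#2:1@98]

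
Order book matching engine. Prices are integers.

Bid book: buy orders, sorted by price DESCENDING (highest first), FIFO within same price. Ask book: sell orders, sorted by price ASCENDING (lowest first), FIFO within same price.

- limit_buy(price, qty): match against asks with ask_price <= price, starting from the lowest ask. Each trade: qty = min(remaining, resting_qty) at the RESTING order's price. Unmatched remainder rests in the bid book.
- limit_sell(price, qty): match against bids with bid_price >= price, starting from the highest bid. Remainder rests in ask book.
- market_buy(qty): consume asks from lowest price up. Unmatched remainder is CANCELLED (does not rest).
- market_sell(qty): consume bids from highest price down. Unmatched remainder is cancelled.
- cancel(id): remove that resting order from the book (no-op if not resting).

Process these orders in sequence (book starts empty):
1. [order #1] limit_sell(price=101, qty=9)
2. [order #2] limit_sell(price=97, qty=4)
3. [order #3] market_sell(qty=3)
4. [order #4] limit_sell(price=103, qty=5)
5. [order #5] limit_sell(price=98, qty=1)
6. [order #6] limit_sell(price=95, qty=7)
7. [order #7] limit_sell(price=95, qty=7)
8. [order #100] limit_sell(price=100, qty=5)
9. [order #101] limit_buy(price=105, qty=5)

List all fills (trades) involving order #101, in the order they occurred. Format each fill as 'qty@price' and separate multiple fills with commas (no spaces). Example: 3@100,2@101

Answer: 5@95

Derivation:
After op 1 [order #1] limit_sell(price=101, qty=9): fills=none; bids=[-] asks=[#1:9@101]
After op 2 [order #2] limit_sell(price=97, qty=4): fills=none; bids=[-] asks=[#2:4@97 #1:9@101]
After op 3 [order #3] market_sell(qty=3): fills=none; bids=[-] asks=[#2:4@97 #1:9@101]
After op 4 [order #4] limit_sell(price=103, qty=5): fills=none; bids=[-] asks=[#2:4@97 #1:9@101 #4:5@103]
After op 5 [order #5] limit_sell(price=98, qty=1): fills=none; bids=[-] asks=[#2:4@97 #5:1@98 #1:9@101 #4:5@103]
After op 6 [order #6] limit_sell(price=95, qty=7): fills=none; bids=[-] asks=[#6:7@95 #2:4@97 #5:1@98 #1:9@101 #4:5@103]
After op 7 [order #7] limit_sell(price=95, qty=7): fills=none; bids=[-] asks=[#6:7@95 #7:7@95 #2:4@97 #5:1@98 #1:9@101 #4:5@103]
After op 8 [order #100] limit_sell(price=100, qty=5): fills=none; bids=[-] asks=[#6:7@95 #7:7@95 #2:4@97 #5:1@98 #100:5@100 #1:9@101 #4:5@103]
After op 9 [order #101] limit_buy(price=105, qty=5): fills=#101x#6:5@95; bids=[-] asks=[#6:2@95 #7:7@95 #2:4@97 #5:1@98 #100:5@100 #1:9@101 #4:5@103]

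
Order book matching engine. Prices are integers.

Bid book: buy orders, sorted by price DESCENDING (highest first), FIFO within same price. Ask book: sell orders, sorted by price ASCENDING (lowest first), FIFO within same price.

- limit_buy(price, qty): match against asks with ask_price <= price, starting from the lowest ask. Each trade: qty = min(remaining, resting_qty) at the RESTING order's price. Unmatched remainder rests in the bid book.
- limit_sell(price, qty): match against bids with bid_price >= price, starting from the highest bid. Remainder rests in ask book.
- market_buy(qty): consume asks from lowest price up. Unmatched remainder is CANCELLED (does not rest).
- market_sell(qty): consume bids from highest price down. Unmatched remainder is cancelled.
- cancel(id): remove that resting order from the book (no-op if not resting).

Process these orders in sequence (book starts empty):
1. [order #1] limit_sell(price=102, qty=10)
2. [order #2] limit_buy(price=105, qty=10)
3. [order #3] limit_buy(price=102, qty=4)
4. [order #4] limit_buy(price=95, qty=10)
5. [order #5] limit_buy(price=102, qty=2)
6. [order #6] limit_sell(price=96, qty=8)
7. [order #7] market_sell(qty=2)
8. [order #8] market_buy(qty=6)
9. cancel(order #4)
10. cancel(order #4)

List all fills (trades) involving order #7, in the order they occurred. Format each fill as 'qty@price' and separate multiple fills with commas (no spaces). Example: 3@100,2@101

After op 1 [order #1] limit_sell(price=102, qty=10): fills=none; bids=[-] asks=[#1:10@102]
After op 2 [order #2] limit_buy(price=105, qty=10): fills=#2x#1:10@102; bids=[-] asks=[-]
After op 3 [order #3] limit_buy(price=102, qty=4): fills=none; bids=[#3:4@102] asks=[-]
After op 4 [order #4] limit_buy(price=95, qty=10): fills=none; bids=[#3:4@102 #4:10@95] asks=[-]
After op 5 [order #5] limit_buy(price=102, qty=2): fills=none; bids=[#3:4@102 #5:2@102 #4:10@95] asks=[-]
After op 6 [order #6] limit_sell(price=96, qty=8): fills=#3x#6:4@102 #5x#6:2@102; bids=[#4:10@95] asks=[#6:2@96]
After op 7 [order #7] market_sell(qty=2): fills=#4x#7:2@95; bids=[#4:8@95] asks=[#6:2@96]
After op 8 [order #8] market_buy(qty=6): fills=#8x#6:2@96; bids=[#4:8@95] asks=[-]
After op 9 cancel(order #4): fills=none; bids=[-] asks=[-]
After op 10 cancel(order #4): fills=none; bids=[-] asks=[-]

Answer: 2@95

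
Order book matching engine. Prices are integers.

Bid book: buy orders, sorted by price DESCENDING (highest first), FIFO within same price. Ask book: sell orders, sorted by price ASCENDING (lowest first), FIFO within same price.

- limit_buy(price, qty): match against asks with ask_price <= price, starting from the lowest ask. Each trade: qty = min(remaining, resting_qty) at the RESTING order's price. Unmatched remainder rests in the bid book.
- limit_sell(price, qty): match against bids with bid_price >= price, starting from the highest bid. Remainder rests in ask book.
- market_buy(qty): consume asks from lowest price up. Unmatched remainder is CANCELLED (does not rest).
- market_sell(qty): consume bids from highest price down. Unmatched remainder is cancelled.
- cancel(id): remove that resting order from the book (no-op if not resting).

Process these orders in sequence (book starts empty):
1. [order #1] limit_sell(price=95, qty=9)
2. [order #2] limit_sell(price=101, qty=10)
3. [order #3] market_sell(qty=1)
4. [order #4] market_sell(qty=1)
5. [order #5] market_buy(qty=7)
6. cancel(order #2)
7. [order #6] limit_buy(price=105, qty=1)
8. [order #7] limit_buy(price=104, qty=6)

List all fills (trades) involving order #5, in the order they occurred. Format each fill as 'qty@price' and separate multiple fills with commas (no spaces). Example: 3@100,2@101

After op 1 [order #1] limit_sell(price=95, qty=9): fills=none; bids=[-] asks=[#1:9@95]
After op 2 [order #2] limit_sell(price=101, qty=10): fills=none; bids=[-] asks=[#1:9@95 #2:10@101]
After op 3 [order #3] market_sell(qty=1): fills=none; bids=[-] asks=[#1:9@95 #2:10@101]
After op 4 [order #4] market_sell(qty=1): fills=none; bids=[-] asks=[#1:9@95 #2:10@101]
After op 5 [order #5] market_buy(qty=7): fills=#5x#1:7@95; bids=[-] asks=[#1:2@95 #2:10@101]
After op 6 cancel(order #2): fills=none; bids=[-] asks=[#1:2@95]
After op 7 [order #6] limit_buy(price=105, qty=1): fills=#6x#1:1@95; bids=[-] asks=[#1:1@95]
After op 8 [order #7] limit_buy(price=104, qty=6): fills=#7x#1:1@95; bids=[#7:5@104] asks=[-]

Answer: 7@95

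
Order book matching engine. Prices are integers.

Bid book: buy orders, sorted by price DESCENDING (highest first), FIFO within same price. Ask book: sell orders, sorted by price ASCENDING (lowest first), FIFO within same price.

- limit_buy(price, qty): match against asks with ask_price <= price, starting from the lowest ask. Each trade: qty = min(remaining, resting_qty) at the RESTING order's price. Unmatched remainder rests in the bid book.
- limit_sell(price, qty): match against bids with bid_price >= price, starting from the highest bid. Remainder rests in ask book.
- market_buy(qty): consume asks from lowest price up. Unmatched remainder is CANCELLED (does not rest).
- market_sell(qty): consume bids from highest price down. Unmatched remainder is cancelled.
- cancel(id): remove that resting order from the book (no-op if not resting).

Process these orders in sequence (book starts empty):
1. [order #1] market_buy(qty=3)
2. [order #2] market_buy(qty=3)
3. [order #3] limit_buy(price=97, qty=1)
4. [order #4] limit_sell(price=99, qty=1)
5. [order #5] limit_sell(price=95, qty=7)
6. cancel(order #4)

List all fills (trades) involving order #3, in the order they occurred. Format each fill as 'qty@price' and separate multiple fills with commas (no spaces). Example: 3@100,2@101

Answer: 1@97

Derivation:
After op 1 [order #1] market_buy(qty=3): fills=none; bids=[-] asks=[-]
After op 2 [order #2] market_buy(qty=3): fills=none; bids=[-] asks=[-]
After op 3 [order #3] limit_buy(price=97, qty=1): fills=none; bids=[#3:1@97] asks=[-]
After op 4 [order #4] limit_sell(price=99, qty=1): fills=none; bids=[#3:1@97] asks=[#4:1@99]
After op 5 [order #5] limit_sell(price=95, qty=7): fills=#3x#5:1@97; bids=[-] asks=[#5:6@95 #4:1@99]
After op 6 cancel(order #4): fills=none; bids=[-] asks=[#5:6@95]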